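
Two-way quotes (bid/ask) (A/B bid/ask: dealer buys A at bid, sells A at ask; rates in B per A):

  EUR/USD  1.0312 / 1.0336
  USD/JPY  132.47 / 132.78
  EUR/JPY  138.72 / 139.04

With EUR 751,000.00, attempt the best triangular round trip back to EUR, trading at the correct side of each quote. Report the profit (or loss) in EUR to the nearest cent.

Net profit: EUR 8,091.02

Best loop EUR → JPY → USD → EUR:
EUR 751,000.00 × 138.72 (sell EUR at bid) = JPY 104,178,720
JPY 104,178,720 ÷ 132.78 (buy USD at ask) = USD 784,596.48
USD 784,596.48 ÷ 1.0336 (buy EUR at ask) = EUR 759,091.02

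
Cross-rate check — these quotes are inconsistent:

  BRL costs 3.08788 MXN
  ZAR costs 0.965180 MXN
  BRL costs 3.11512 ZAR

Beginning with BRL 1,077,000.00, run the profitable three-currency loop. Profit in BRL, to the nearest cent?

Profitable loop is BRL → MXN → ZAR → BRL:
BRL 1,077,000.00 × 3.08788 = MXN 3,325,646.76
MXN 3,325,646.76 ÷ 0.965180 = ZAR 3,445,623.37
ZAR 3,445,623.37 ÷ 3.11512 = BRL 1,106,096.51
Profit = BRL 1,106,096.51 − BRL 1,077,000.00

Profit: BRL 29,096.51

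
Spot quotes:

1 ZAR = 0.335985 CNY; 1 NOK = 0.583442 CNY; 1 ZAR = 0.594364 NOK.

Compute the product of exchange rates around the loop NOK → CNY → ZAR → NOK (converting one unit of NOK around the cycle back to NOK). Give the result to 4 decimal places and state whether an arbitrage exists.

Around NOK → CNY → ZAR → NOK: 1 × 0.583442 ÷ 0.335985 × 0.594364 = 1.032120
Product > 1; profitable direction is NOK → CNY → ZAR → NOK.

1.0321 (arbitrage exists)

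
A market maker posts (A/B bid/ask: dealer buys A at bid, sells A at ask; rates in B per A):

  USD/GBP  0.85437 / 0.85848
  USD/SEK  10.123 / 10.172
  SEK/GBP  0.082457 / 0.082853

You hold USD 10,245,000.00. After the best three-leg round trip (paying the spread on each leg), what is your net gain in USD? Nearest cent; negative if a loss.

Best loop USD → GBP → SEK → USD:
USD 10,245,000.00 × 0.85437 (sell USD at bid) = GBP 8,753,020.65
GBP 8,753,020.65 ÷ 0.082853 (buy SEK at ask) = SEK 105,645,186.66
SEK 105,645,186.66 ÷ 10.172 (buy USD at ask) = USD 10,385,881.50

Net profit: USD 140,881.50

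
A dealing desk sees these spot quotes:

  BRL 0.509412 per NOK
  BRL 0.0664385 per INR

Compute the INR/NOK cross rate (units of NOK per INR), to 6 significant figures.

INR/NOK = 0.130422

1 INR × 0.0664385 = 0.0664385 BRL
0.0664385 BRL ÷ 0.509412 = 0.130422 NOK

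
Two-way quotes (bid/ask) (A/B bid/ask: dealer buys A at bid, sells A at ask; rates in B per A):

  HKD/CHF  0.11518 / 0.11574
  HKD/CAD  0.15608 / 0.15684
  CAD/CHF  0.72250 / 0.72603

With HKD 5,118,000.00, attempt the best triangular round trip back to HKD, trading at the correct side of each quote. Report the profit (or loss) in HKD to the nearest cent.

Best loop HKD → CHF → CAD → HKD:
HKD 5,118,000.00 × 0.11518 (sell HKD at bid) = CHF 589,491.24
CHF 589,491.24 ÷ 0.72603 (buy CAD at ask) = CAD 811,937.85
CAD 811,937.85 ÷ 0.15684 (buy HKD at ask) = HKD 5,176,854.46

Net profit: HKD 58,854.46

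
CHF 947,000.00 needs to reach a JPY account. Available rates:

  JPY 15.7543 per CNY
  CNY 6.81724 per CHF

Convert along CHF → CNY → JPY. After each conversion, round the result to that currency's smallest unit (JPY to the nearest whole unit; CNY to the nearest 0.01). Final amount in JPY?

JPY 101,708,599

CHF 947,000.00 × 6.81724 = CNY 6,455,926.28
CNY 6,455,926.28 × 15.7543 = JPY 101,708,599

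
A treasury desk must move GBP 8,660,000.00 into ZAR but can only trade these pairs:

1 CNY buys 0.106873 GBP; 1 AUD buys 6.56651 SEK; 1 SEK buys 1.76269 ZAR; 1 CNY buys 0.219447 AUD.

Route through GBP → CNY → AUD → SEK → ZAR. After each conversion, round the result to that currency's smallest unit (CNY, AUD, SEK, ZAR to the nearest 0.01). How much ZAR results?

GBP 8,660,000.00 ÷ 0.106873 = CNY 81,030,756.13
CNY 81,030,756.13 × 0.219447 = AUD 17,781,956.34
AUD 17,781,956.34 × 6.56651 = SEK 116,765,394.13
SEK 116,765,394.13 × 1.76269 = ZAR 205,821,192.58

ZAR 205,821,192.58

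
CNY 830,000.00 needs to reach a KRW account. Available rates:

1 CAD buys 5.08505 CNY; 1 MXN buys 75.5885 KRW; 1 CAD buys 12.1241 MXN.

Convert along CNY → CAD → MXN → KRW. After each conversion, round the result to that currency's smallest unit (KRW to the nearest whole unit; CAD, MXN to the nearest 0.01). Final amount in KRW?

KRW 149,585,022

CNY 830,000.00 ÷ 5.08505 = CAD 163,223.57
CAD 163,223.57 × 12.1241 = MXN 1,978,938.89
MXN 1,978,938.89 × 75.5885 = KRW 149,585,022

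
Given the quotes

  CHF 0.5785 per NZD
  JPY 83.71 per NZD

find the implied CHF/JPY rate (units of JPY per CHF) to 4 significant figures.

CHF/JPY = 144.7

1 CHF ÷ 0.5785 = 1.72861 NZD
1.72861 NZD × 83.71 = 144.702 JPY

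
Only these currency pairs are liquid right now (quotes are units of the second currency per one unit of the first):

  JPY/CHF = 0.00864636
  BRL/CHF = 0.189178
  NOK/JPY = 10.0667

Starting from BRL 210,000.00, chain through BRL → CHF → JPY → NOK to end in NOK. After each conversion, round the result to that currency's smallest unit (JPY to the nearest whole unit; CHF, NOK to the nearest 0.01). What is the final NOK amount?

NOK 456,425.04

BRL 210,000.00 × 0.189178 = CHF 39,727.38
CHF 39,727.38 ÷ 0.00864636 = JPY 4,594,694
JPY 4,594,694 ÷ 10.0667 = NOK 456,425.04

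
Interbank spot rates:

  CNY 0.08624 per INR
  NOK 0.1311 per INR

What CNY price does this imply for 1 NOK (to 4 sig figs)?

NOK/CNY = 0.6578

1 NOK ÷ 0.1311 = 7.62777 INR
7.62777 INR × 0.08624 = 0.657818 CNY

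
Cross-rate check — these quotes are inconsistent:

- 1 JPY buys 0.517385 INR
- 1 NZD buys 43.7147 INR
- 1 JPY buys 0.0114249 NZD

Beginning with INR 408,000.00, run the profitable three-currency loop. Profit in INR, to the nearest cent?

Profitable loop is INR → NZD → JPY → INR:
INR 408,000.00 ÷ 43.7147 = NZD 9,333.24
NZD 9,333.24 ÷ 0.0114249 = JPY 816,921
JPY 816,921 × 0.517385 = INR 422,662.86
Profit = INR 422,662.86 − INR 408,000.00

Profit: INR 14,662.86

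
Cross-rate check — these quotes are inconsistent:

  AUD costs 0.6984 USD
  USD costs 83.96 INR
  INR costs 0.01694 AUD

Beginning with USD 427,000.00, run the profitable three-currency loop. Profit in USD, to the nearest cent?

Profitable loop is USD → AUD → INR → USD:
USD 427,000.00 ÷ 0.6984 = AUD 611,397.48
AUD 611,397.48 ÷ 0.01694 = INR 36,091,940.97
INR 36,091,940.97 ÷ 83.96 = USD 429,870.66
Profit = USD 429,870.66 − USD 427,000.00

Profit: USD 2,870.66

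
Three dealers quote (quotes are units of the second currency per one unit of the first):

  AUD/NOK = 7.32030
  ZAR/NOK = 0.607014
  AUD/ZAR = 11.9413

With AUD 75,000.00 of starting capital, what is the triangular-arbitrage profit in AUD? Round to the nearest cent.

Profitable loop is AUD → NOK → ZAR → AUD:
AUD 75,000.00 × 7.32030 = NOK 549,022.50
NOK 549,022.50 ÷ 0.607014 = ZAR 904,464.31
ZAR 904,464.31 ÷ 11.9413 = AUD 75,742.53
Profit = AUD 75,742.53 − AUD 75,000.00

Profit: AUD 742.53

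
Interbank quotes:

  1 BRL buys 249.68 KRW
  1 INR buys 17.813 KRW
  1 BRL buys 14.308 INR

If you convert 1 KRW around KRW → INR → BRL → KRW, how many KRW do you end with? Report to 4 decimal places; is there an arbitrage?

Around KRW → INR → BRL → KRW: 1 ÷ 17.813 ÷ 14.308 × 249.68 = 0.979643
Product < 1; profitable direction is KRW → BRL → INR → KRW.

0.9796 (arbitrage exists)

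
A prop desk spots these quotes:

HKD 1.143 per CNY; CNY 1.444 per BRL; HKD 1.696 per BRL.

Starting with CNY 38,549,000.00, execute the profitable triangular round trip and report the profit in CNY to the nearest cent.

Profit: CNY 1,062,887.85

Profitable loop is CNY → BRL → HKD → CNY:
CNY 38,549,000.00 ÷ 1.444 = BRL 26,695,983.38
BRL 26,695,983.38 × 1.696 = HKD 45,276,387.81
HKD 45,276,387.81 ÷ 1.143 = CNY 39,611,887.85
Profit = CNY 39,611,887.85 − CNY 38,549,000.00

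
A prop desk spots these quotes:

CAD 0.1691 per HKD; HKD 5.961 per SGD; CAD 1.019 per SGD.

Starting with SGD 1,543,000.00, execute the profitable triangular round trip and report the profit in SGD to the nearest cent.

Profit: SGD 16,830.40

Profitable loop is SGD → CAD → HKD → SGD:
SGD 1,543,000.00 × 1.019 = CAD 1,572,317.00
CAD 1,572,317.00 ÷ 0.1691 = HKD 9,298,149.02
HKD 9,298,149.02 ÷ 5.961 = SGD 1,559,830.40
Profit = SGD 1,559,830.40 − SGD 1,543,000.00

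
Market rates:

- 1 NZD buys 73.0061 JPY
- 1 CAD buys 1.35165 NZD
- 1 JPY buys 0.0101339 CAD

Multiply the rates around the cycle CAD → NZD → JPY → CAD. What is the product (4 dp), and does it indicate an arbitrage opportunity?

1.0000 (no arbitrage)

Around CAD → NZD → JPY → CAD: 1 × 1.35165 × 73.0061 × 0.0101339 = 1.000000
Product ≈ 1 (deviation 0.000%, within rounding noise).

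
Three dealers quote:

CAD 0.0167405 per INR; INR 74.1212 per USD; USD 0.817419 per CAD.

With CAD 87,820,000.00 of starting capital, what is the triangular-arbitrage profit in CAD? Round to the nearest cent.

Profitable loop is CAD → USD → INR → CAD:
CAD 87,820,000.00 × 0.817419 = USD 71,785,736.58
USD 71,785,736.58 × 74.1212 = INR 5,320,844,938.19
INR 5,320,844,938.19 × 0.0167405 = CAD 89,073,604.69
Profit = CAD 89,073,604.69 − CAD 87,820,000.00

Profit: CAD 1,253,604.69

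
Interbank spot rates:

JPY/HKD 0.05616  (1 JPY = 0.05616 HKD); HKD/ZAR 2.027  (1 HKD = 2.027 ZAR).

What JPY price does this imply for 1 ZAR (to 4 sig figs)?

1 ZAR ÷ 2.027 = 0.49334 HKD
0.49334 HKD ÷ 0.05616 = 8.78454 JPY

ZAR/JPY = 8.785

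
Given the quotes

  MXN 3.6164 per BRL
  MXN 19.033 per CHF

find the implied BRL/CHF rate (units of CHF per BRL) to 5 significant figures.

1 BRL × 3.6164 = 3.6164 MXN
3.6164 MXN ÷ 19.033 = 0.190007 CHF

BRL/CHF = 0.19001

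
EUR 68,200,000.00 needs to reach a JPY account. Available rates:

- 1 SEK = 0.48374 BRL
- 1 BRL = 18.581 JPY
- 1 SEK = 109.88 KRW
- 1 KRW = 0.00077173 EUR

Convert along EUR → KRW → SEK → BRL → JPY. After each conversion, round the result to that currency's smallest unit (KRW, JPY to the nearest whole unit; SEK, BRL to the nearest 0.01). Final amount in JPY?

JPY 7,229,053,258

EUR 68,200,000.00 ÷ 0.00077173 = KRW 88,372,876,524
KRW 88,372,876,524 ÷ 109.88 = SEK 804,267,168.95
SEK 804,267,168.95 × 0.48374 = BRL 389,056,200.31
BRL 389,056,200.31 × 18.581 = JPY 7,229,053,258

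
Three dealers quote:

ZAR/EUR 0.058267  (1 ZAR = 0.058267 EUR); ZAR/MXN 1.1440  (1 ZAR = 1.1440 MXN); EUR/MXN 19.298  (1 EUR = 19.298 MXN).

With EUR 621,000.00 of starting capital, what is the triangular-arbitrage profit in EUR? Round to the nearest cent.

Profitable loop is EUR → ZAR → MXN → EUR:
EUR 621,000.00 ÷ 0.058267 = ZAR 10,657,833.77
ZAR 10,657,833.77 × 1.1440 = MXN 12,192,561.83
MXN 12,192,561.83 ÷ 19.298 = EUR 631,804.43
Profit = EUR 631,804.43 − EUR 621,000.00

Profit: EUR 10,804.43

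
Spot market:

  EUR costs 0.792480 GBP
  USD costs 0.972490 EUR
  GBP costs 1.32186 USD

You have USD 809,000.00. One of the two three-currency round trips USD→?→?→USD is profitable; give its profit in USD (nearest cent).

Profit: USD 15,152.23

Profitable loop is USD → EUR → GBP → USD:
USD 809,000.00 × 0.972490 = EUR 786,744.41
EUR 786,744.41 × 0.792480 = GBP 623,479.21
GBP 623,479.21 × 1.32186 = USD 824,152.23
Profit = USD 824,152.23 − USD 809,000.00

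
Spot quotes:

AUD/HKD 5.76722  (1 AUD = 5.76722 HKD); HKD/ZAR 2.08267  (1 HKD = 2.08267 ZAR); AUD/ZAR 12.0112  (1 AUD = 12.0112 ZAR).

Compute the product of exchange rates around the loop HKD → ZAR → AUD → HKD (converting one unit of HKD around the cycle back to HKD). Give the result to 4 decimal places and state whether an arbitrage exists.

Around HKD → ZAR → AUD → HKD: 1 × 2.08267 ÷ 12.0112 × 5.76722 = 1.000001
Product ≈ 1 (deviation 0.000%, within rounding noise).

1.0000 (no arbitrage)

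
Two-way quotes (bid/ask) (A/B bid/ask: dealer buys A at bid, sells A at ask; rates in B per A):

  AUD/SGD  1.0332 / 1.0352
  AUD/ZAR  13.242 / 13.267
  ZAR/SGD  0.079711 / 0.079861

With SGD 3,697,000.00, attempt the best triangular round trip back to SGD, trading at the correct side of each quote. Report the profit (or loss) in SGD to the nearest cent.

Net profit: SGD 72,615.27

Best loop SGD → AUD → ZAR → SGD:
SGD 3,697,000.00 ÷ 1.0352 (buy AUD at ask) = AUD 3,571,290.57
AUD 3,571,290.57 × 13.242 (sell AUD at bid) = ZAR 47,291,029.75
ZAR 47,291,029.75 × 0.079711 (sell ZAR at bid) = SGD 3,769,615.27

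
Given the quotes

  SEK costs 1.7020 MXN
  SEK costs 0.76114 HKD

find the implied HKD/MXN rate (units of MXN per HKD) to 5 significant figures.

1 HKD ÷ 0.76114 = 1.31382 SEK
1.31382 SEK × 1.7020 = 2.23612 MXN

HKD/MXN = 2.2361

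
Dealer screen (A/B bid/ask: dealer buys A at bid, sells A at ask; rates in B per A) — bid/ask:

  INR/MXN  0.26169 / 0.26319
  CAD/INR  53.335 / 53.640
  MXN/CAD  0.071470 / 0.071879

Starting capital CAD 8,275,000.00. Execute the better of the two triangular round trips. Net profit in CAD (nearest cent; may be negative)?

Best loop CAD → INR → MXN → CAD:
CAD 8,275,000.00 × 53.335 (sell CAD at bid) = INR 441,347,125.00
INR 441,347,125.00 × 0.26169 (sell INR at bid) = MXN 115,496,129.14
MXN 115,496,129.14 × 0.071470 (sell MXN at bid) = CAD 8,254,508.35

Net result: CAD -20,491.65 (no profitable arbitrage after spreads)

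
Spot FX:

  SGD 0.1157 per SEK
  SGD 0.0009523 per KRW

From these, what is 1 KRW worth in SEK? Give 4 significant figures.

1 KRW × 0.0009523 = 0.0009523 SGD
0.0009523 SGD ÷ 0.1157 = 0.00823077 SEK

KRW/SEK = 0.008231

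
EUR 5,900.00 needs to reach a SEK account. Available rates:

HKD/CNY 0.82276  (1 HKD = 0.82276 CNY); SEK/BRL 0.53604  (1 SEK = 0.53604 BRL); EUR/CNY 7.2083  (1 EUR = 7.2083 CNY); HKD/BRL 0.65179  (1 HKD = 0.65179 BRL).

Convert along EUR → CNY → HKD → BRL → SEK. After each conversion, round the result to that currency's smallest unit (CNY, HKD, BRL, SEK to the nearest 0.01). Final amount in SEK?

EUR 5,900.00 × 7.2083 = CNY 42,528.97
CNY 42,528.97 ÷ 0.82276 = HKD 51,690.61
HKD 51,690.61 × 0.65179 = BRL 33,691.42
BRL 33,691.42 ÷ 0.53604 = SEK 62,852.44

SEK 62,852.44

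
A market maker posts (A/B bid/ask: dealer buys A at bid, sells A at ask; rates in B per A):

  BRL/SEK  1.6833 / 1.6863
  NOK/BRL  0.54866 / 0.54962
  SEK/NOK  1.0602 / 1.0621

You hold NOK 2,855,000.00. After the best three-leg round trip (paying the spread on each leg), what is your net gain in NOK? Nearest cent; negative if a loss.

Net profit: NOK 45,302.76

Best loop NOK → SEK → BRL → NOK:
NOK 2,855,000.00 ÷ 1.0621 (buy SEK at ask) = SEK 2,688,070.80
SEK 2,688,070.80 ÷ 1.6863 (buy BRL at ask) = BRL 1,594,064.40
BRL 1,594,064.40 ÷ 0.54962 (buy NOK at ask) = NOK 2,900,302.76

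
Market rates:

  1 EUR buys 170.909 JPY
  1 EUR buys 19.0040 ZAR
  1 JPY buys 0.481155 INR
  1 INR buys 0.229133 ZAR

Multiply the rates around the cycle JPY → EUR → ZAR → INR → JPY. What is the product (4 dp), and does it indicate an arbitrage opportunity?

1.0086 (arbitrage exists)

Around JPY → EUR → ZAR → INR → JPY: 1 ÷ 170.909 × 19.0040 ÷ 0.229133 ÷ 0.481155 = 1.008573
Product > 1; profitable direction is JPY → EUR → ZAR → INR → JPY.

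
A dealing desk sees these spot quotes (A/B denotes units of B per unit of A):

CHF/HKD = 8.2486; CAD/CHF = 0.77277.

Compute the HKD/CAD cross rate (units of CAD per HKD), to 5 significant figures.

HKD/CAD = 0.15688

1 HKD ÷ 8.2486 = 0.121233 CHF
0.121233 CHF ÷ 0.77277 = 0.156881 CAD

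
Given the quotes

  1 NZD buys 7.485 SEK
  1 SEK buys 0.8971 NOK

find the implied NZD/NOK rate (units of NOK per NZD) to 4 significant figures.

NZD/NOK = 6.715

1 NZD × 7.485 = 7.485 SEK
7.485 SEK × 0.8971 = 6.71479 NOK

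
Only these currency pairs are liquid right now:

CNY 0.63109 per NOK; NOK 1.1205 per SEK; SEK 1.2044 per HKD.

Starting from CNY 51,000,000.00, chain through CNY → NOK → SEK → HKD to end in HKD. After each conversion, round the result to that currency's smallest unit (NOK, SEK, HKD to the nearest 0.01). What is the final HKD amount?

HKD 59,881,996.26

CNY 51,000,000.00 ÷ 0.63109 = NOK 80,812,562.39
NOK 80,812,562.39 ÷ 1.1205 = SEK 72,121,876.30
SEK 72,121,876.30 ÷ 1.2044 = HKD 59,881,996.26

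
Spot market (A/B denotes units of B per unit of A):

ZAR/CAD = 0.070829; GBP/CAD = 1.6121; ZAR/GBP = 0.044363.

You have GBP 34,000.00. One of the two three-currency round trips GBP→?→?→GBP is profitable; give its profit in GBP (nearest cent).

Profitable loop is GBP → CAD → ZAR → GBP:
GBP 34,000.00 × 1.6121 = CAD 54,811.40
CAD 54,811.40 ÷ 0.070829 = ZAR 773,855.34
ZAR 773,855.34 × 0.044363 = GBP 34,330.54
Profit = GBP 34,330.54 − GBP 34,000.00

Profit: GBP 330.54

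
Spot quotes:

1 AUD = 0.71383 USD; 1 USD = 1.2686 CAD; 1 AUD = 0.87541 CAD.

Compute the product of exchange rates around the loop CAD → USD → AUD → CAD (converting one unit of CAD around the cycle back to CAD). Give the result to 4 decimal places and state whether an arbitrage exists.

Around CAD → USD → AUD → CAD: 1 ÷ 1.2686 ÷ 0.71383 × 0.87541 = 0.966701
Product < 1; profitable direction is CAD → AUD → USD → CAD.

0.9667 (arbitrage exists)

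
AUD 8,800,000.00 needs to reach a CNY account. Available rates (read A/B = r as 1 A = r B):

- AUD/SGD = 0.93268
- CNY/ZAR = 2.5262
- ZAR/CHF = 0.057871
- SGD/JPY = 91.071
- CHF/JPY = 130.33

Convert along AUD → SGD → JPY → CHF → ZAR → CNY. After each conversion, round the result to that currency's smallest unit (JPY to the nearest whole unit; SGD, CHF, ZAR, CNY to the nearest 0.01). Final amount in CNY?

AUD 8,800,000.00 × 0.93268 = SGD 8,207,584.00
SGD 8,207,584.00 × 91.071 = JPY 747,472,882
JPY 747,472,882 ÷ 130.33 = CHF 5,735,232.73
CHF 5,735,232.73 ÷ 0.057871 = ZAR 99,103,743.33
ZAR 99,103,743.33 ÷ 2.5262 = CNY 39,230,363.13

CNY 39,230,363.13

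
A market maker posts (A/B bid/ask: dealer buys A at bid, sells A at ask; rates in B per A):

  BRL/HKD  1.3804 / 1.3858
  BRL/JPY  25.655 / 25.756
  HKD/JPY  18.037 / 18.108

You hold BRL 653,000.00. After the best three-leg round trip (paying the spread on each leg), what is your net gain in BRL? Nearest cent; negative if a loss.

Best loop BRL → JPY → HKD → BRL:
BRL 653,000.00 × 25.655 (sell BRL at bid) = JPY 16,752,715
JPY 16,752,715 ÷ 18.108 (buy HKD at ask) = HKD 925,155.46
HKD 925,155.46 ÷ 1.3858 (buy BRL at ask) = BRL 667,596.66

Net profit: BRL 14,596.66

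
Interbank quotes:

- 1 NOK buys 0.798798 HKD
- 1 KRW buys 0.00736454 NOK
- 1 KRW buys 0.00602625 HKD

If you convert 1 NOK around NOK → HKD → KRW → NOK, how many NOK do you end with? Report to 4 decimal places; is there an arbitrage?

0.9762 (arbitrage exists)

Around NOK → HKD → KRW → NOK: 1 × 0.798798 ÷ 0.00602625 × 0.00736454 = 0.976192
Product < 1; profitable direction is NOK → KRW → HKD → NOK.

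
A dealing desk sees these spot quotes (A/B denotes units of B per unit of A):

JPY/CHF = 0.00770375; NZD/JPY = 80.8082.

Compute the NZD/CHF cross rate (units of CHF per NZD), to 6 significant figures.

1 NZD × 80.8082 = 80.8082 JPY
80.8082 JPY × 0.00770375 = 0.622526 CHF

NZD/CHF = 0.622526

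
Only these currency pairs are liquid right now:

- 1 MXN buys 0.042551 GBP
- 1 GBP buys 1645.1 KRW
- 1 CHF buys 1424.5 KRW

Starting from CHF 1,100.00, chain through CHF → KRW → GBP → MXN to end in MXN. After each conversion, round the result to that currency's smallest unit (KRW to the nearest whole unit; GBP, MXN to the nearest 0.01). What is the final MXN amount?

MXN 22,384.90

CHF 1,100.00 × 1424.5 = KRW 1,566,950
KRW 1,566,950 ÷ 1645.1 = GBP 952.50
GBP 952.50 ÷ 0.042551 = MXN 22,384.90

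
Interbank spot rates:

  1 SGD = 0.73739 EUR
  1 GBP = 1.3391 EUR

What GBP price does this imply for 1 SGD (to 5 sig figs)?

1 SGD × 0.73739 = 0.73739 EUR
0.73739 EUR ÷ 1.3391 = 0.550661 GBP

SGD/GBP = 0.55066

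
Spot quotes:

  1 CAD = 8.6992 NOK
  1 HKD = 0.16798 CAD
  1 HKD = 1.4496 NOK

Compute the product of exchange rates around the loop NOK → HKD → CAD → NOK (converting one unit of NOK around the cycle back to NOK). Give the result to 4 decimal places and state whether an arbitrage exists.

Around NOK → HKD → CAD → NOK: 1 ÷ 1.4496 × 0.16798 × 8.6992 = 1.008065
Product > 1; profitable direction is NOK → HKD → CAD → NOK.

1.0081 (arbitrage exists)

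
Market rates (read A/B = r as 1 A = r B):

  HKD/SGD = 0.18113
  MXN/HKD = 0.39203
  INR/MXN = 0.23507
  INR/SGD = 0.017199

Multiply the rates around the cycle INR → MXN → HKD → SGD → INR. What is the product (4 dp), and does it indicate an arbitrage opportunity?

Around INR → MXN → HKD → SGD → INR: 1 × 0.23507 × 0.39203 × 0.18113 ÷ 0.017199 = 0.970518
Product < 1; profitable direction is INR → SGD → HKD → MXN → INR.

0.9705 (arbitrage exists)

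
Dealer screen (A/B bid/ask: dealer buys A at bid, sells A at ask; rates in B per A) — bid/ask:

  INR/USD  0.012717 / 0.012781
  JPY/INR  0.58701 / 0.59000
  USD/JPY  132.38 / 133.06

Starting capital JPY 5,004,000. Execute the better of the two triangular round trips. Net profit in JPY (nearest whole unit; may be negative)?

Best loop JPY → USD → INR → JPY:
JPY 5,004,000 ÷ 133.06 (buy USD at ask) = USD 37,607.09
USD 37,607.09 ÷ 0.012781 (buy INR at ask) = INR 2,942,421.92
INR 2,942,421.92 ÷ 0.59000 (buy JPY at ask) = JPY 4,987,156

Net result: JPY -16,844 (no profitable arbitrage after spreads)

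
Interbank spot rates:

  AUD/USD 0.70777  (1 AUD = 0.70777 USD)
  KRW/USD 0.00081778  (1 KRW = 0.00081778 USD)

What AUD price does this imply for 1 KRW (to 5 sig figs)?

KRW/AUD = 0.0011554

1 KRW × 0.00081778 = 0.00081778 USD
0.00081778 USD ÷ 0.70777 = 0.00115543 AUD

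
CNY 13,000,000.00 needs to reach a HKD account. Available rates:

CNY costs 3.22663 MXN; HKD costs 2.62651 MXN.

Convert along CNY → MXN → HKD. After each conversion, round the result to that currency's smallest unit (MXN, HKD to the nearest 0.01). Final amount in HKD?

HKD 15,970,314.22

CNY 13,000,000.00 × 3.22663 = MXN 41,946,190.00
MXN 41,946,190.00 ÷ 2.62651 = HKD 15,970,314.22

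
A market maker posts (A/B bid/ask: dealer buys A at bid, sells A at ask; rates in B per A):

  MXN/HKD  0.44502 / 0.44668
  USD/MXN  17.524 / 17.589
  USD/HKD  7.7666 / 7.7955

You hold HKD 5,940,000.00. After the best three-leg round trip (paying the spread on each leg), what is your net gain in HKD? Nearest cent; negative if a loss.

Best loop HKD → USD → MXN → HKD:
HKD 5,940,000.00 ÷ 7.7955 (buy USD at ask) = USD 761,978.06
USD 761,978.06 × 17.524 (sell USD at bid) = MXN 13,352,903.60
MXN 13,352,903.60 × 0.44502 (sell MXN at bid) = HKD 5,942,309.16

Net profit: HKD 2,309.16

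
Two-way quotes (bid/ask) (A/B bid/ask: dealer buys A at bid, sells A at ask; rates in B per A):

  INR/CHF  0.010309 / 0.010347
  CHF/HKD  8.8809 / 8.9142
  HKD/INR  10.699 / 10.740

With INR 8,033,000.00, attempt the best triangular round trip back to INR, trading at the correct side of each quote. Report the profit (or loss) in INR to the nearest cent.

Best loop INR → HKD → CHF → INR:
INR 8,033,000.00 ÷ 10.740 (buy HKD at ask) = HKD 747,951.58
HKD 747,951.58 ÷ 8.9142 (buy CHF at ask) = CHF 83,905.63
CHF 83,905.63 ÷ 0.010347 (buy INR at ask) = INR 8,109,174.81

Net profit: INR 76,174.81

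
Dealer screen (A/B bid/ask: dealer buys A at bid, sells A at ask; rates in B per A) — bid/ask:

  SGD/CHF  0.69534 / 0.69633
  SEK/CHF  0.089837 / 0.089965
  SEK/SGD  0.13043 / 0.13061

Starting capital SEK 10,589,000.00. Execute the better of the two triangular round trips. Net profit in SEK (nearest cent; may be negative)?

Net profit: SEK 85,709.66

Best loop SEK → SGD → CHF → SEK:
SEK 10,589,000.00 × 0.13043 (sell SEK at bid) = SGD 1,381,123.27
SGD 1,381,123.27 × 0.69534 (sell SGD at bid) = CHF 960,350.25
CHF 960,350.25 ÷ 0.089965 (buy SEK at ask) = SEK 10,674,709.66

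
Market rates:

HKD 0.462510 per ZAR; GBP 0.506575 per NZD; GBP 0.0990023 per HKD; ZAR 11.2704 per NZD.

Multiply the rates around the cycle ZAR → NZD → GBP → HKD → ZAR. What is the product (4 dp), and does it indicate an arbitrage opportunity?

Around ZAR → NZD → GBP → HKD → ZAR: 1 ÷ 11.2704 × 0.506575 ÷ 0.0990023 ÷ 0.462510 = 0.981608
Product < 1; profitable direction is ZAR → HKD → GBP → NZD → ZAR.

0.9816 (arbitrage exists)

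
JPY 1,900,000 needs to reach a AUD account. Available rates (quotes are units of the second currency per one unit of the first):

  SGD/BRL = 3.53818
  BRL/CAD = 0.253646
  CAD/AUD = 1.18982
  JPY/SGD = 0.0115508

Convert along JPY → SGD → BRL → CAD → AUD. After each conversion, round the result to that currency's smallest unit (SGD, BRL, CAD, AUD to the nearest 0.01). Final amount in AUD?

AUD 23,434.46

JPY 1,900,000 × 0.0115508 = SGD 21,946.52
SGD 21,946.52 × 3.53818 = BRL 77,650.74
BRL 77,650.74 × 0.253646 = CAD 19,695.80
CAD 19,695.80 × 1.18982 = AUD 23,434.46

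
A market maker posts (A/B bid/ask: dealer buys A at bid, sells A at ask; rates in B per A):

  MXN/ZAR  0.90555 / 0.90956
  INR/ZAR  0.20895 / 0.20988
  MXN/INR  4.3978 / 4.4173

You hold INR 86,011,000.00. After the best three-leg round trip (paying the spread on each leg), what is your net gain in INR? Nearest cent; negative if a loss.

Net profit: INR 885,141.85

Best loop INR → ZAR → MXN → INR:
INR 86,011,000.00 × 0.20895 (sell INR at bid) = ZAR 17,971,998.45
ZAR 17,971,998.45 ÷ 0.90956 (buy MXN at ask) = MXN 19,759,002.65
MXN 19,759,002.65 × 4.3978 (sell MXN at bid) = INR 86,896,141.85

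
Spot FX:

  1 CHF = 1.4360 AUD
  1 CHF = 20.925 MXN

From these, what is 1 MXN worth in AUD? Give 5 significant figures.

MXN/AUD = 0.068626

1 MXN ÷ 20.925 = 0.0477897 CHF
0.0477897 CHF × 1.4360 = 0.068626 AUD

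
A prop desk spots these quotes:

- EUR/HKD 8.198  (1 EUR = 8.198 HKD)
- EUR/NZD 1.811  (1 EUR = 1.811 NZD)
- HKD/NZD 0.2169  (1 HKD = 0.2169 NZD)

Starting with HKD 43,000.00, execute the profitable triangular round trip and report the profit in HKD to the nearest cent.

Profitable loop is HKD → EUR → NZD → HKD:
HKD 43,000.00 ÷ 8.198 = EUR 5,245.18
EUR 5,245.18 × 1.811 = NZD 9,499.02
NZD 9,499.02 ÷ 0.2169 = HKD 43,794.49
Profit = HKD 43,794.49 − HKD 43,000.00

Profit: HKD 794.49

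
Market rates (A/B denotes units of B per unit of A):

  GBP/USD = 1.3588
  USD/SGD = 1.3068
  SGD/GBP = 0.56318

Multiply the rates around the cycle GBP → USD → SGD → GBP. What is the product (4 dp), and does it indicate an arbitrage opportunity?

Around GBP → USD → SGD → GBP: 1 × 1.3588 × 1.3068 × 0.56318 = 1.000027
Product ≈ 1 (deviation 0.003%, within rounding noise).

1.0000 (no arbitrage)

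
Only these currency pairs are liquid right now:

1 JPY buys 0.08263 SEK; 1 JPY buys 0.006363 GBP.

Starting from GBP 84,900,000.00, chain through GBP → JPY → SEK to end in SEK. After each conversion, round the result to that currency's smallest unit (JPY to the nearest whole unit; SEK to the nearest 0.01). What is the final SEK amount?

GBP 84,900,000.00 ÷ 0.006363 = JPY 13,342,762,848
JPY 13,342,762,848 × 0.08263 = SEK 1,102,512,494.13

SEK 1,102,512,494.13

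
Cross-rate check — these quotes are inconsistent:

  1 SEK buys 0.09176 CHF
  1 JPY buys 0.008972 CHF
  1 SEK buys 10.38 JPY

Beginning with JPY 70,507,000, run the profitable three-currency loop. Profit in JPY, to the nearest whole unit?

Profitable loop is JPY → CHF → SEK → JPY:
JPY 70,507,000 × 0.008972 = CHF 632,588.80
CHF 632,588.80 ÷ 0.09176 = SEK 6,893,949.48
SEK 6,893,949.48 × 10.38 = JPY 71,559,196
Profit = JPY 71,559,196 − JPY 70,507,000

Profit: JPY 1,052,196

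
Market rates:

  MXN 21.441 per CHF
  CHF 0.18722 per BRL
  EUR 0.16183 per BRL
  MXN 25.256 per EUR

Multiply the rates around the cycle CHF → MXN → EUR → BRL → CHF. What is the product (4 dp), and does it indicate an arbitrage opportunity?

0.9821 (arbitrage exists)

Around CHF → MXN → EUR → BRL → CHF: 1 × 21.441 ÷ 25.256 ÷ 0.16183 × 0.18722 = 0.982141
Product < 1; profitable direction is CHF → BRL → EUR → MXN → CHF.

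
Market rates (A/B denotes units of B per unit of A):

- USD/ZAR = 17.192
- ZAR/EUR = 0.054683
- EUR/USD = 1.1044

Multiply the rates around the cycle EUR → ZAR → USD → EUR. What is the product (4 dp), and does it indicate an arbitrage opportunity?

0.9632 (arbitrage exists)

Around EUR → ZAR → USD → EUR: 1 ÷ 0.054683 ÷ 17.192 ÷ 1.1044 = 0.963152
Product < 1; profitable direction is EUR → USD → ZAR → EUR.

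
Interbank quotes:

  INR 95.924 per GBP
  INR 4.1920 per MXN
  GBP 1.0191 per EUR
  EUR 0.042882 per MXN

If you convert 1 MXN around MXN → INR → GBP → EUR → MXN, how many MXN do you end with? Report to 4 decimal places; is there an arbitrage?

1.0000 (no arbitrage)

Around MXN → INR → GBP → EUR → MXN: 1 × 4.1920 ÷ 95.924 ÷ 1.0191 ÷ 0.042882 = 1.000005
Product ≈ 1 (deviation 0.000%, within rounding noise).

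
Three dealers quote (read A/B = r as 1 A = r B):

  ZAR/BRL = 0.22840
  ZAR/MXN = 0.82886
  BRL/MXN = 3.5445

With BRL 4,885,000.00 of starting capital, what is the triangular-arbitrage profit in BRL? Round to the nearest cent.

Profitable loop is BRL → ZAR → MXN → BRL:
BRL 4,885,000.00 ÷ 0.22840 = ZAR 21,387,915.94
ZAR 21,387,915.94 × 0.82886 = MXN 17,727,588.00
MXN 17,727,588.00 ÷ 3.5445 = BRL 5,001,435.46
Profit = BRL 5,001,435.46 − BRL 4,885,000.00

Profit: BRL 116,435.46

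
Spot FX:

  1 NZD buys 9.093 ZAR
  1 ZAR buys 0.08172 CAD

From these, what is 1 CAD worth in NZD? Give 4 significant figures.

CAD/NZD = 1.346

1 CAD ÷ 0.08172 = 12.2369 ZAR
12.2369 ZAR ÷ 9.093 = 1.34575 NZD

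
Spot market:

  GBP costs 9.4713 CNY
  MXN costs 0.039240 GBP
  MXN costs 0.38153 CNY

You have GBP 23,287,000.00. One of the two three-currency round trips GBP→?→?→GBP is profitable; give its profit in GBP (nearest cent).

Profit: GBP 618,819.94

Profitable loop is GBP → MXN → CNY → GBP:
GBP 23,287,000.00 ÷ 0.039240 = MXN 593,450,560.65
MXN 593,450,560.65 × 0.38153 = CNY 226,419,192.41
CNY 226,419,192.41 ÷ 9.4713 = GBP 23,905,819.94
Profit = GBP 23,905,819.94 − GBP 23,287,000.00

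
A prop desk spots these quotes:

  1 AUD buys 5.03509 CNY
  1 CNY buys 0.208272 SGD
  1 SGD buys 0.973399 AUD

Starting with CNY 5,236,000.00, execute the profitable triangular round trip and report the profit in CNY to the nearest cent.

Profit: CNY 108,765.54

Profitable loop is CNY → SGD → AUD → CNY:
CNY 5,236,000.00 × 0.208272 = SGD 1,090,512.19
SGD 1,090,512.19 × 0.973399 = AUD 1,061,503.48
AUD 1,061,503.48 × 5.03509 = CNY 5,344,765.54
Profit = CNY 5,344,765.54 − CNY 5,236,000.00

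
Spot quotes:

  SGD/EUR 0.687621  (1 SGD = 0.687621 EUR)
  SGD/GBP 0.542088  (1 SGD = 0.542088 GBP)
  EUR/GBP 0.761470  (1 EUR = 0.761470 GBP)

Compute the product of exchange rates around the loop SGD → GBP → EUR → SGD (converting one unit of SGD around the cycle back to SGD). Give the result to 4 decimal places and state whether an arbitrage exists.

Around SGD → GBP → EUR → SGD: 1 × 0.542088 ÷ 0.761470 ÷ 0.687621 = 1.035304
Product > 1; profitable direction is SGD → GBP → EUR → SGD.

1.0353 (arbitrage exists)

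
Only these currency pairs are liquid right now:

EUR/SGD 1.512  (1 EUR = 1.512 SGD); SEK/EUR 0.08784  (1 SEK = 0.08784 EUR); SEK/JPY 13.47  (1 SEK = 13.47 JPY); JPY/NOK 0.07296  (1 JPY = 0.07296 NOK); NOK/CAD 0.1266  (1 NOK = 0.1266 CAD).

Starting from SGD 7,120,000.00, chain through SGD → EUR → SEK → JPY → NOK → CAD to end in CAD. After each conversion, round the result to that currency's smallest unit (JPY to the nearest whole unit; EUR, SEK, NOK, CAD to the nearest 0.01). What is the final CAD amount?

SGD 7,120,000.00 ÷ 1.512 = EUR 4,708,994.71
EUR 4,708,994.71 ÷ 0.08784 = SEK 53,608,774.02
SEK 53,608,774.02 × 13.47 = JPY 722,110,186
JPY 722,110,186 × 0.07296 = NOK 52,685,159.17
NOK 52,685,159.17 × 0.1266 = CAD 6,669,941.15

CAD 6,669,941.15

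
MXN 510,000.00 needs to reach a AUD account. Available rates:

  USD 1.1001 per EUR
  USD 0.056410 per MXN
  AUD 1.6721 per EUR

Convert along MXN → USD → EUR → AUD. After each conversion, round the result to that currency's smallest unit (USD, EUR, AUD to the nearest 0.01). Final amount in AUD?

AUD 43,727.67

MXN 510,000.00 × 0.056410 = USD 28,769.10
USD 28,769.10 ÷ 1.1001 = EUR 26,151.35
EUR 26,151.35 × 1.6721 = AUD 43,727.67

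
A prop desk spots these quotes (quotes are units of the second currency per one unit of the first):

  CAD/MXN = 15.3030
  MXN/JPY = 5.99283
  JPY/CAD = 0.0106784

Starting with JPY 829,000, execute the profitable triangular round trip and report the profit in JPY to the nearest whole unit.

Profitable loop is JPY → MXN → CAD → JPY:
JPY 829,000 ÷ 5.99283 = MXN 138,331.97
MXN 138,331.97 ÷ 15.3030 = CAD 9,039.53
CAD 9,039.53 ÷ 0.0106784 = JPY 846,525
Profit = JPY 846,525 − JPY 829,000

Profit: JPY 17,525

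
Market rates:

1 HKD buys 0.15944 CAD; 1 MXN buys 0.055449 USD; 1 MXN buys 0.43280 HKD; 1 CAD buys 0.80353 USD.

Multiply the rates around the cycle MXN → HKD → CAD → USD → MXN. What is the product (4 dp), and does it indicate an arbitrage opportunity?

Around MXN → HKD → CAD → USD → MXN: 1 × 0.43280 × 0.15944 × 0.80353 ÷ 0.055449 = 0.999984
Product ≈ 1 (deviation 0.002%, within rounding noise).

1.0000 (no arbitrage)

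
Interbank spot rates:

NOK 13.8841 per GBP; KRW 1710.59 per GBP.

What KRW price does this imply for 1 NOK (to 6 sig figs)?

NOK/KRW = 123.205

1 NOK ÷ 13.8841 = 0.0720248 GBP
0.0720248 GBP × 1710.59 = 123.205 KRW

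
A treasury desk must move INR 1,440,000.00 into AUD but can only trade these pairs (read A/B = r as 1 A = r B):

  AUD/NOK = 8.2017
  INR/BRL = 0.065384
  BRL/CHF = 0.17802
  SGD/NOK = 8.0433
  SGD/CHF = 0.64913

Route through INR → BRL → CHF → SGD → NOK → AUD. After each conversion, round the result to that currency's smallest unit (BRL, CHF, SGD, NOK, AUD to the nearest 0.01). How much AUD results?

INR 1,440,000.00 × 0.065384 = BRL 94,152.96
BRL 94,152.96 × 0.17802 = CHF 16,761.11
CHF 16,761.11 ÷ 0.64913 = SGD 25,820.88
SGD 25,820.88 × 8.0433 = NOK 207,685.08
NOK 207,685.08 ÷ 8.2017 = AUD 25,322.20

AUD 25,322.20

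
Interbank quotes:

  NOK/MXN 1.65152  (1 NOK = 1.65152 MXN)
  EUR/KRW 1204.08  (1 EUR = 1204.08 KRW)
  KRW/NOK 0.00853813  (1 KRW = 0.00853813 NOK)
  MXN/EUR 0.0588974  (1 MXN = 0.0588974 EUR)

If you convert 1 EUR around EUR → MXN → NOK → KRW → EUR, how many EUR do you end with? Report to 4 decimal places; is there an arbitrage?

1.0000 (no arbitrage)

Around EUR → MXN → NOK → KRW → EUR: 1 ÷ 0.0588974 ÷ 1.65152 ÷ 0.00853813 ÷ 1204.08 = 1.000004
Product ≈ 1 (deviation 0.000%, within rounding noise).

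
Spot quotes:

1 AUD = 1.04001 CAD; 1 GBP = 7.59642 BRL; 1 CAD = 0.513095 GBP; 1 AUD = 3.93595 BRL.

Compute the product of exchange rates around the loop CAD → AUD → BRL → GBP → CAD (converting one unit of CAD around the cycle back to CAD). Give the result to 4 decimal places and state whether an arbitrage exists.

0.9710 (arbitrage exists)

Around CAD → AUD → BRL → GBP → CAD: 1 ÷ 1.04001 × 3.93595 ÷ 7.59642 ÷ 0.513095 = 0.970969
Product < 1; profitable direction is CAD → GBP → BRL → AUD → CAD.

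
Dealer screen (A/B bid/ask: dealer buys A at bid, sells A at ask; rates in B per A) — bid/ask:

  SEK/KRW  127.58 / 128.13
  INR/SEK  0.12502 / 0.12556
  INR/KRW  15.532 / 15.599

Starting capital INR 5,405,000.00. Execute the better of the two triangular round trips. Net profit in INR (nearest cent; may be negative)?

Best loop INR → SEK → KRW → INR:
INR 5,405,000.00 × 0.12502 (sell INR at bid) = SEK 675,733.10
SEK 675,733.10 × 127.58 (sell SEK at bid) = KRW 86,210,029
KRW 86,210,029 ÷ 15.599 (buy INR at ask) = INR 5,526,638.18

Net profit: INR 121,638.18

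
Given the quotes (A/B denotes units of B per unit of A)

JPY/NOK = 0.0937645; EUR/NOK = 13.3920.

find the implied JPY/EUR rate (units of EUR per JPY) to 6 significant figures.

JPY/EUR = 0.00700153

1 JPY × 0.0937645 = 0.0937645 NOK
0.0937645 NOK ÷ 13.3920 = 0.00700153 EUR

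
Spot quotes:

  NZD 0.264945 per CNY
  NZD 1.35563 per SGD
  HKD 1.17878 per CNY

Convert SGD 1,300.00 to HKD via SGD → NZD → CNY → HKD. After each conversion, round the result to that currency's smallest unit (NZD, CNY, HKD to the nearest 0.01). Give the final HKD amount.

SGD 1,300.00 × 1.35563 = NZD 1,762.32
NZD 1,762.32 ÷ 0.264945 = CNY 6,651.64
CNY 6,651.64 × 1.17878 = HKD 7,840.82

HKD 7,840.82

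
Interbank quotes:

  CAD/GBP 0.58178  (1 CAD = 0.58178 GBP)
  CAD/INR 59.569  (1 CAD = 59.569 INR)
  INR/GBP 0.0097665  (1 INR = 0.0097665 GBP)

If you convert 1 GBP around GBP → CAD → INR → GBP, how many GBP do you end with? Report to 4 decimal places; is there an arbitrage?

Around GBP → CAD → INR → GBP: 1 ÷ 0.58178 × 59.569 × 0.0097665 = 1.000001
Product ≈ 1 (deviation 0.000%, within rounding noise).

1.0000 (no arbitrage)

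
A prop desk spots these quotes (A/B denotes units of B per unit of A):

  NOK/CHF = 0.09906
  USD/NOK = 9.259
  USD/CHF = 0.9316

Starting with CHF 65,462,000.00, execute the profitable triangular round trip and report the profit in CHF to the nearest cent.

Profit: CHF 1,028,001.37

Profitable loop is CHF → NOK → USD → CHF:
CHF 65,462,000.00 ÷ 0.09906 = NOK 660,831,819.10
NOK 660,831,819.10 ÷ 9.259 = USD 71,371,834.87
USD 71,371,834.87 × 0.9316 = CHF 66,490,001.37
Profit = CHF 66,490,001.37 − CHF 65,462,000.00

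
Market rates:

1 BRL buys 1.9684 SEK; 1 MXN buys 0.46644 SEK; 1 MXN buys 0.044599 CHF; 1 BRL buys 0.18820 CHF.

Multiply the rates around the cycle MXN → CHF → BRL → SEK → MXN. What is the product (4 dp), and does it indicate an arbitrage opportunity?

Around MXN → CHF → BRL → SEK → MXN: 1 × 0.044599 ÷ 0.18820 × 1.9684 ÷ 0.46644 = 1.000053
Product ≈ 1 (deviation 0.005%, within rounding noise).

1.0001 (no arbitrage)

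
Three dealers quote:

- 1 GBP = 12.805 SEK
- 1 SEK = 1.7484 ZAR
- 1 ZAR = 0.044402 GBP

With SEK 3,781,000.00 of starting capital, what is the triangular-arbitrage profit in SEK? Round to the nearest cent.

Profit: SEK 22,503.01

Profitable loop is SEK → GBP → ZAR → SEK:
SEK 3,781,000.00 ÷ 12.805 = GBP 295,275.28
GBP 295,275.28 ÷ 0.044402 = ZAR 6,650,044.66
ZAR 6,650,044.66 ÷ 1.7484 = SEK 3,803,503.01
Profit = SEK 3,803,503.01 − SEK 3,781,000.00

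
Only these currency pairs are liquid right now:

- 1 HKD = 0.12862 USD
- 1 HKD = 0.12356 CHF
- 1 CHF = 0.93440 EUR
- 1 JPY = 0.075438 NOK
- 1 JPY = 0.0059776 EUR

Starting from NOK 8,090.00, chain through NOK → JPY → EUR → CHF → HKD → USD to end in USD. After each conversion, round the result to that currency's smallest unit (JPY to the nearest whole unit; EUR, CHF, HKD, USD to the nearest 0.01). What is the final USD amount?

USD 714.13

NOK 8,090.00 ÷ 0.075438 = JPY 107,240
JPY 107,240 × 0.0059776 = EUR 641.04
EUR 641.04 ÷ 0.93440 = CHF 686.04
CHF 686.04 ÷ 0.12356 = HKD 5,552.28
HKD 5,552.28 × 0.12862 = USD 714.13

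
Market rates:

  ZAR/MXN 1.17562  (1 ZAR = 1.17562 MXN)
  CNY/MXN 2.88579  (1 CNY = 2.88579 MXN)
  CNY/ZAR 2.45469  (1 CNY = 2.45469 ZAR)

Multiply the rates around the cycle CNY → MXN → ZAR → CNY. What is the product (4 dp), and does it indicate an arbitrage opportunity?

1.0000 (no arbitrage)

Around CNY → MXN → ZAR → CNY: 1 × 2.88579 ÷ 1.17562 ÷ 2.45469 = 1.000003
Product ≈ 1 (deviation 0.000%, within rounding noise).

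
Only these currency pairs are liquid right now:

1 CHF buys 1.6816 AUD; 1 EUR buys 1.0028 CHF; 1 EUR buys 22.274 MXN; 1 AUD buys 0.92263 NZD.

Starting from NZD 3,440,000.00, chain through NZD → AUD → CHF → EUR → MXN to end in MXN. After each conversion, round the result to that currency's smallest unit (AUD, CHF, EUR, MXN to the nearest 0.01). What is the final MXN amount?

MXN 49,248,392.90

NZD 3,440,000.00 ÷ 0.92263 = AUD 3,728,471.87
AUD 3,728,471.87 ÷ 1.6816 = CHF 2,217,216.86
CHF 2,217,216.86 ÷ 1.0028 = EUR 2,211,025.99
EUR 2,211,025.99 × 22.274 = MXN 49,248,392.90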